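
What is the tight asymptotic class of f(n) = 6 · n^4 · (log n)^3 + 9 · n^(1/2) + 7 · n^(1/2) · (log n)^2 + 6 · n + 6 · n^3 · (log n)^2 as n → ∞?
f(n) ∈ Θ(n^4 · (log n)^3)

Compare the terms by growth order. For large n, n^a · (log n)^b dominates n^a' · (log n)^b' iff a > a', or (a = a' and b > b'). Ranking the 5 terms shows the dominant one is 6 · n^4 · (log n)^3. Hence f(n) ∈ Θ(n^4 · (log n)^3).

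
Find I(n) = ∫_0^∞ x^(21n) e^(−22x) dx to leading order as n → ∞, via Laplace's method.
I(n) ~ (sqrt(2π·21n) / 22) · (21n/(22e))^(21n)

Write the integrand as exp(21n ln x − 22x) and set f(x) = 21n ln x − 22x. Then f'(x) = 21n/x − 22 = 0 at x* = 21n/22, and f''(x*) = −21n/x*^2 = −22^2/(21n). Laplace's method (interior maximum) gives
  I(n) ~ e^(f(x*)) · sqrt(2π / |f''(x*)|)
        = exp(21n ln(21n/22) − 21n) · sqrt(2π · 21n / 22^2)
        = (21n/22)^(21n) e^(−21n) · sqrt(2π·21n) / 22
        = (sqrt(2π·21n) / 22) · (21n/(22e))^(21n).
This matches Γ(21n+1)/22^(21n+1) with Stirling applied to Γ.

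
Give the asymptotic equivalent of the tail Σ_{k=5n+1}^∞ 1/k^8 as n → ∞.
Σ_{k>5n} 1/k^8 ~ 1/(7 · (5n)^7)

Compare to the integral: ∫_{5n}^∞ x^(−8) dx = [−x^(−7)/7]_{5n}^∞ = 1/((8−1)·(5n)^7). Euler-Maclaurin then gives
  Σ_{k>5n} 1/k^8 = ∫_{5n}^∞ dx/x^8 − 1/(2·(5n)^8) + O(1/(5n)^9).
(Equivalently this is ζ(8) − Σ_{k≤5n} 1/k^8.)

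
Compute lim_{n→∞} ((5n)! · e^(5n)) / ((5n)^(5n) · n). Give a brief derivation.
lim = 0

Stirling: (5n)! ~ sqrt(2π·5n) · (5n/e)^(5n). Hence
  (5n)! · e^(5n) / (5n)^(5n) ~ sqrt(2π·5n).
Dividing by n: sqrt(2π·5n) / n = sqrt(2π·5) · n^((1−2)/2), so the expression behaves like sqrt(2π·5) · n^((1−2)/2) → 0.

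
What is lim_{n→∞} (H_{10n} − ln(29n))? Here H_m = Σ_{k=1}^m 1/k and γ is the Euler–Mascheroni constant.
lim = ln(10/29) + γ

By Euler-Maclaurin, H_m = ln m + γ + O(1/m). So
  H_{10n} − ln(29n) = ln(10n) + γ − ln(29n) + O(1/n)
                       = ln(10/29) + γ + O(1/n).
Hence the limit is ln(10/29) + γ.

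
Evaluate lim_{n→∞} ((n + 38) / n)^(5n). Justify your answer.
lim = e^190

Rewrite as (1 + 38/n)^(5n). By the standard limit (1 + x/n)^n → e^x, we have (1 + 38/n)^n → e^38, and raising to the 5th power gives e^190.
More precisely, ln[(1 + 38/n)^(5n)] = 5n · ln(1 + 38/n) = 5n · (38/n + O(1/n^2)) = 190 + O(1/n) → 190.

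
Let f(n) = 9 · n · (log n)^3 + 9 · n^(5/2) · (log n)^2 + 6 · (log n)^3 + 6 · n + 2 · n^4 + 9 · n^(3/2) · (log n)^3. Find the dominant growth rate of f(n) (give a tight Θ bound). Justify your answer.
f(n) ∈ Θ(n^4)

Compare the terms by growth order. For large n, n^a · (log n)^b dominates n^a' · (log n)^b' iff a > a', or (a = a' and b > b'). Ranking the 6 terms shows the dominant one is 2 · n^4. Hence f(n) ∈ Θ(n^4).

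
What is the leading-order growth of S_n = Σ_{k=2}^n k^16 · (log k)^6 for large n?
S_n ~ n^17 · (log n)^6 / 17

By integral comparison, S_n = ∫_1^n x^16 · (log x)^6 dx + O(n^16 · (log n)^6). For the integral, the leading term of ∫_1^n x^16 (log x)^6 dx is n^17/17 · (log n)^6 (by repeated integration by parts; each step lowers the log-exponent and produces a relatively O(1/log n) correction). Hence S_n ~ n^17 · (log n)^6 / 17.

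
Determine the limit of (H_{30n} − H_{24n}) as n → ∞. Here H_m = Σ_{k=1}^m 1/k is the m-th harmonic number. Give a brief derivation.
lim = ln(30/24) = ln(5/4)

Euler-Maclaurin gives H_m = ln m + γ + 1/(2m) + O(1/m^2). The γ and O(1/m) terms cancel in the difference:
  H_{30n} − H_{24n} = ln(30n) − ln(24n) + O(1/n) = ln(30/24) + O(1/n).
Hence the limit is ln(30/24) = ln(5/4).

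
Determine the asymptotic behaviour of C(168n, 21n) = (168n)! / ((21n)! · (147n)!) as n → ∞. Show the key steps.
C(168n, 21n) ~ (16777216/823543)^(21n) · sqrt(4/(7π·21n))

Write N = 21n. Apply Stirling to each factorial:
  (8N)! ~ sqrt(2π·8N) · (8N/e)^(8N),
  N! ~ sqrt(2π N) · (N/e)^N,
  (7N)! ~ sqrt(2π·7N) · (7N/e)^(7N).
The exponential factors combine to (8N)^(8N) / (N^N · (7N)^(7N)) = 8^(8N)/7^(7N) = (8^8/7^7)^N = (16777216/823543)^N.
The square-root prefactors combine to sqrt(2π·8N) / (sqrt(2π N)·sqrt(2π·7N)) = sqrt(8 / (2π·7·N)) = sqrt(4/(7π·21n)).
Substituting N = 21n: C(168n, 21n) ~ (16777216/823543)^(21n) · sqrt(4/(7π·21n)).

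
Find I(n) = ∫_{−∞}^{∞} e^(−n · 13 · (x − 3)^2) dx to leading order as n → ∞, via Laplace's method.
I(n) = sqrt(π/(13n))

Here φ(x) = 13 · (x − 3)^2 has its unique minimum at x* = 3 with φ(x*) = 0 and φ''(x*) = 26. Laplace's method gives
  I(n) ~ e^(−n φ(x*)) · sqrt(2π / (n · φ''(x*))) = sqrt(2π / (26n)) = sqrt(π/(13n)).
This is exact: substituting u = (x − 3)·sqrt(13n) gives I(n) = (1/sqrt(13n)) ∫_{−∞}^{∞} e^(−u^2) du = sqrt(π/(13n)).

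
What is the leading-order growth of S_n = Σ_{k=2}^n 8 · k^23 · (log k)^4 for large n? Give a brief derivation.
S_n ~ n^24 · (log n)^4 / 3

By integral comparison, S_n = ∫_1^n 8 · x^23 · (log x)^4 dx + O(n^23 · (log n)^4). For the integral, the leading term of ∫_1^n x^23 (log x)^4 dx is n^24/24 · (log n)^4 (by repeated integration by parts; each step lowers the log-exponent and produces a relatively O(1/log n) correction). Hence S_n ~ n^24 · (log n)^4 / 3.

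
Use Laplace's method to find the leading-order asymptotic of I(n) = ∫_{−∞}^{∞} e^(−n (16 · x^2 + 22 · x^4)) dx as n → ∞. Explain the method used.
I(n) ~ sqrt(π/(16n))

φ(x) = 16 · x^2 + 22 · x^4 has its unique global minimum at x* = 0 (since φ'(x) = 32x + 88x^3 = 0 only at x = 0 for real x with both coefficients positive, and φ → ∞ as |x| → ∞). At x* = 0, φ(0) = 0 and φ''(0) = 32. Laplace's method then gives
  I(n) ~ sqrt(2π / (n · φ''(0))) · e^(−n φ(0)) = sqrt(2π / (32n)) = sqrt(π/(16n)).
The 22 · x^4 term contributes only at subleading order (an O(1/n) relative correction).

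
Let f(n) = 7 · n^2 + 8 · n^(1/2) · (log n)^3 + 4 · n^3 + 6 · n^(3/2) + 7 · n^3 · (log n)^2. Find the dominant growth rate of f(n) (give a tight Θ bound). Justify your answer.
f(n) ∈ Θ(n^3 · (log n)^2)

Compare the terms by growth order. For large n, n^a · (log n)^b dominates n^a' · (log n)^b' iff a > a', or (a = a' and b > b'). Ranking the 5 terms shows the dominant one is 7 · n^3 · (log n)^2. Hence f(n) ∈ Θ(n^3 · (log n)^2).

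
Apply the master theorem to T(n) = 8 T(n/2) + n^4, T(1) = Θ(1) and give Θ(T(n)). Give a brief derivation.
T(n) = Θ(n^4)

log_2 8 ≈ 3.000. f(n) = n^4 dominates n^(log_2 8) since 4 > 3.000, and the regularity condition a·f(n/b) = 8·(n/2)^4 = (8/16)·n^4 ≤ c·f(n) holds with c = 8/16 ≈ 0.5 < 1. So this is Case 3: T(n) = Θ(f(n)) = Θ(n^4).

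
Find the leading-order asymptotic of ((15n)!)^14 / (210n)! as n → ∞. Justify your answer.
((15n)!)^14/(210n)! ~ ((2π·15n)^(13/2) / sqrt(14)) · 14^(−14·15n)  →  0

Write N = 15n. Stirling: N! ~ sqrt(2π N)(N/e)^N and (14N)! ~ sqrt(2π·14N)·(14N/e)^(14N).
  (N!)^14/(14N)! ~ (2π N)^(14/2) (N/e)^(14N) / [sqrt(2π·14N) (14N/e)^(14N)]
     = (2π N)^(14/2) / sqrt(2π·14N) · (N/(14N))^(14N)
     = (2π N)^((14−1)/2) / sqrt(14) · 14^(−14N).
Since 14^14 > 1, the factor 14^(−14N) decays exponentially, so the ratio → 0. Substituting N = 15n gives the stated form.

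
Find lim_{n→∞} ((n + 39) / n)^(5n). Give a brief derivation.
lim = e^195

Rewrite as (1 + 39/n)^(5n). By the standard limit (1 + x/n)^n → e^x, we have (1 + 39/n)^n → e^39, and raising to the 5th power gives e^195.
More precisely, ln[(1 + 39/n)^(5n)] = 5n · ln(1 + 39/n) = 5n · (39/n + O(1/n^2)) = 195 + O(1/n) → 195.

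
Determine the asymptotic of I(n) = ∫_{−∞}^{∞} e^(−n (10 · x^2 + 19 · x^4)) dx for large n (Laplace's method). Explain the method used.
I(n) ~ sqrt(π/(10n))

φ(x) = 10 · x^2 + 19 · x^4 has its unique global minimum at x* = 0 (since φ'(x) = 20x + 76x^3 = 0 only at x = 0 for real x with both coefficients positive, and φ → ∞ as |x| → ∞). At x* = 0, φ(0) = 0 and φ''(0) = 20. Laplace's method then gives
  I(n) ~ sqrt(2π / (n · φ''(0))) · e^(−n φ(0)) = sqrt(2π / (20n)) = sqrt(π/(10n)).
The 19 · x^4 term contributes only at subleading order (an O(1/n) relative correction).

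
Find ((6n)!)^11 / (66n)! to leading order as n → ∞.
((6n)!)^11/(66n)! ~ ((2π·6n)^(10/2) / sqrt(11)) · 11^(−11·6n)  →  0

Write N = 6n. Stirling: N! ~ sqrt(2π N)(N/e)^N and (11N)! ~ sqrt(2π·11N)·(11N/e)^(11N).
  (N!)^11/(11N)! ~ (2π N)^(11/2) (N/e)^(11N) / [sqrt(2π·11N) (11N/e)^(11N)]
     = (2π N)^(11/2) / sqrt(2π·11N) · (N/(11N))^(11N)
     = (2π N)^((11−1)/2) / sqrt(11) · 11^(−11N).
Since 11^11 > 1, the factor 11^(−11N) decays exponentially, so the ratio → 0. Substituting N = 6n gives the stated form.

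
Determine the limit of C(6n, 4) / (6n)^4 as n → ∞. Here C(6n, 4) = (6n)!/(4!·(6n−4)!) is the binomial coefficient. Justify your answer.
lim = 1/4! = 1/24

With N = 6n → ∞: C(N, 4) / N^4 = [N(N−1)…(N−3)] / (4! · N^4) = (1/4!) · 1 · (1 − 1/(6n)) · (1 − 2/(6n)) · (1 − 3/(6n)). Each factor → 1 as N → ∞, so the limit is 1/4! = 1/24.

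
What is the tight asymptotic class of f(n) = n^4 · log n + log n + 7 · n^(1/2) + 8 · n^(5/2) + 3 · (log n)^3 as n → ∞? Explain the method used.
f(n) ∈ Θ(n^4 · log n)

Compare the terms by growth order. For large n, n^a · (log n)^b dominates n^a' · (log n)^b' iff a > a', or (a = a' and b > b'). Ranking the 5 terms shows the dominant one is n^4 · log n. Hence f(n) ∈ Θ(n^4 · log n).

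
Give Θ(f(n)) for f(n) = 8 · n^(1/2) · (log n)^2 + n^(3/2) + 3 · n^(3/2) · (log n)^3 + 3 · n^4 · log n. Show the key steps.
f(n) ∈ Θ(n^4 · log n)

Compare the terms by growth order. For large n, n^a · (log n)^b dominates n^a' · (log n)^b' iff a > a', or (a = a' and b > b'). Ranking the 4 terms shows the dominant one is 3 · n^4 · log n. Hence f(n) ∈ Θ(n^4 · log n).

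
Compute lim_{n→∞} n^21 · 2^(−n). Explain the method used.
lim = 0

Exponentials with base > 1 dominate every fixed polynomial: for any fixed c, n^c / 2^n → 0 as n → ∞ (e.g. by the ratio test, or by writing 2^n = e^(n ln 2) and noting e^(n ln 2) / n^c → ∞). Hence n^21 · 2^(−n) = n^21 / 2^n → 0.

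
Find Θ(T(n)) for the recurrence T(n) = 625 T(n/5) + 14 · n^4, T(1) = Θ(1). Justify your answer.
T(n) = Θ(n^4 log n)

log_5 625 = 4, and f(n) = 14 · n^4 = Θ(n^(log_5 625)). This is Case 2 of the master theorem: T(n) = Θ(f(n) · log n) = Θ(n^4 log n).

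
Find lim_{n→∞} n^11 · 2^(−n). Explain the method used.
lim = 0

Exponentials with base > 1 dominate every fixed polynomial: for any fixed c, n^c / 2^n → 0 as n → ∞ (e.g. by the ratio test, or by writing 2^n = e^(n ln 2) and noting e^(n ln 2) / n^c → ∞). Hence n^11 · 2^(−n) = n^11 / 2^n → 0.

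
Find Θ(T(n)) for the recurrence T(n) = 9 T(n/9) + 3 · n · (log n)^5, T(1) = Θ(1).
T(n) = Θ(n · (log n)^6)

Here log_9 9 = 1 and f(n) = 3 · n · (log n)^5 = Θ(n^(log_9 9) · (log n)^5). This is the extended Case 2 of the master theorem (f matches the critical exponent up to log factors), giving T(n) = Θ(n^(log_9 9) · (log n)^(5+1)) = Θ(n · (log n)^6).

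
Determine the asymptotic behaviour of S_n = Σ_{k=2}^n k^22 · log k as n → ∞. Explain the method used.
S_n ~ n^23 log n / 23 − n^23 / 529

By integral comparison, S_n = ∫_1^n x^22 · log x dx + O(n^22 · log n). For the integral, ∫ x^22 log x dx = n^23 log n / 23 − n^23/529 (integration by parts). Hence S_n ~ n^23 log n / 23 − n^23 / 529.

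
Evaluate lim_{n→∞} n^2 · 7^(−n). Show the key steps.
lim = 0

Exponentials with base > 1 dominate every fixed polynomial: for any fixed c, n^c / 7^n → 0 as n → ∞ (e.g. by the ratio test, or by writing 7^n = e^(n ln 7) and noting e^(n ln 7) / n^c → ∞). Hence n^2 · 7^(−n) = n^2 / 7^n → 0.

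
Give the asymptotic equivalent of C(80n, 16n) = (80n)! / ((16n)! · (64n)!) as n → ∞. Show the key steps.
C(80n, 16n) ~ (3125/256)^(16n) · sqrt(5/(8π·16n))

Write N = 16n. Apply Stirling to each factorial:
  (5N)! ~ sqrt(2π·5N) · (5N/e)^(5N),
  N! ~ sqrt(2π N) · (N/e)^N,
  (4N)! ~ sqrt(2π·4N) · (4N/e)^(4N).
The exponential factors combine to (5N)^(5N) / (N^N · (4N)^(4N)) = 5^(5N)/4^(4N) = (5^5/4^4)^N = (3125/256)^N.
The square-root prefactors combine to sqrt(2π·5N) / (sqrt(2π N)·sqrt(2π·4N)) = sqrt(5 / (2π·4·N)) = sqrt(5/(8π·16n)).
Substituting N = 16n: C(80n, 16n) ~ (3125/256)^(16n) · sqrt(5/(8π·16n)).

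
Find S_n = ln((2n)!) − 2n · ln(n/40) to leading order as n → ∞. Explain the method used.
S_n ~ 2n · (ln 80 − 1) + O(ln n)

Stirling: ln((2n)!) = 2n ln(2n) − 2n + O(ln n).
  S_n = 2n ln(2n) − 2n − 2n ln(n/40) + O(ln n)
      = 2n ln(2n) − 2n ln n + 2n ln 40 − 2n + O(ln n)
      = 2n ln 2 + 2n ln 40 − 2n + O(ln n)
      = 2n (ln 80 − 1) + O(ln n).
Numerically ln(80) − 1 ≈ 3.3820.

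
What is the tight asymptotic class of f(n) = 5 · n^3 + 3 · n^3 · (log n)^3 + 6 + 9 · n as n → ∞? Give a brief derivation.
f(n) ∈ Θ(n^3 · (log n)^3)

Compare the terms by growth order. For large n, n^a · (log n)^b dominates n^a' · (log n)^b' iff a > a', or (a = a' and b > b'). Ranking the 4 terms shows the dominant one is 3 · n^3 · (log n)^3. Hence f(n) ∈ Θ(n^3 · (log n)^3).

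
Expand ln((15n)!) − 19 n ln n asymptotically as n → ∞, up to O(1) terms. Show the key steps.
ln((15n)!) − 19 n ln n = −4 n ln n + 15(ln 15 − 1) n + (1/2) ln(2π·15n) + O(1/n)

Stirling: ln((15n)!) = 15n ln(15n) − 15n + (1/2) ln(2π·15n) + O(1/n).
Expand 15n ln(15n) = 15n (ln n + ln 15) = 15n ln n + 15n ln 15.
Subtract 19n ln n: leading term is (15 − 19) n ln n = −4 n ln n. The next term is 15n ln 15 − 15n = 15(ln 15 − 1) n. Then the (1/2) ln(2π·15n) correction.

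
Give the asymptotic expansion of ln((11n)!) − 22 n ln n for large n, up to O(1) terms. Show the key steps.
ln((11n)!) − 22 n ln n = −11 n ln n + 11(ln 11 − 1) n + (1/2) ln(2π·11n) + O(1/n)

Stirling: ln((11n)!) = 11n ln(11n) − 11n + (1/2) ln(2π·11n) + O(1/n).
Expand 11n ln(11n) = 11n (ln n + ln 11) = 11n ln n + 11n ln 11.
Subtract 22n ln n: leading term is (11 − 22) n ln n = −11 n ln n. The next term is 11n ln 11 − 11n = 11(ln 11 − 1) n. Then the (1/2) ln(2π·11n) correction.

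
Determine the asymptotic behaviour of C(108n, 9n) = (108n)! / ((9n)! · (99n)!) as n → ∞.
C(108n, 9n) ~ (8916100448256/285311670611)^(9n) · sqrt(6/(11π·9n))

Write N = 9n. Apply Stirling to each factorial:
  (12N)! ~ sqrt(2π·12N) · (12N/e)^(12N),
  N! ~ sqrt(2π N) · (N/e)^N,
  (11N)! ~ sqrt(2π·11N) · (11N/e)^(11N).
The exponential factors combine to (12N)^(12N) / (N^N · (11N)^(11N)) = 12^(12N)/11^(11N) = (12^12/11^11)^N = (8916100448256/285311670611)^N.
The square-root prefactors combine to sqrt(2π·12N) / (sqrt(2π N)·sqrt(2π·11N)) = sqrt(12 / (2π·11·N)) = sqrt(6/(11π·9n)).
Substituting N = 9n: C(108n, 9n) ~ (8916100448256/285311670611)^(9n) · sqrt(6/(11π·9n)).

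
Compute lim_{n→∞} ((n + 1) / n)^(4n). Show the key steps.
lim = e^4

Rewrite as (1 + 1/n)^(4n). By the standard limit (1 + x/n)^n → e^x, we have (1 + 1/n)^n → e^1, and raising to the 4th power gives e^4.
More precisely, ln[(1 + 1/n)^(4n)] = 4n · ln(1 + 1/n) = 4n · (1/n + O(1/n^2)) = 4 + O(1/n) → 4.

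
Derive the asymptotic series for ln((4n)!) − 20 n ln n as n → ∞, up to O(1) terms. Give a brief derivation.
ln((4n)!) − 20 n ln n = −16 n ln n + 4(ln 4 − 1) n + (1/2) ln(2π·4n) + O(1/n)

Stirling: ln((4n)!) = 4n ln(4n) − 4n + (1/2) ln(2π·4n) + O(1/n).
Expand 4n ln(4n) = 4n (ln n + ln 4) = 4n ln n + 4n ln 4.
Subtract 20n ln n: leading term is (4 − 20) n ln n = −16 n ln n. The next term is 4n ln 4 − 4n = 4(ln 4 − 1) n. Then the (1/2) ln(2π·4n) correction.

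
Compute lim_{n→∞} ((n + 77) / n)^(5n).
lim = e^385

Rewrite as (1 + 77/n)^(5n). By the standard limit (1 + x/n)^n → e^x, we have (1 + 77/n)^n → e^77, and raising to the 5th power gives e^385.
More precisely, ln[(1 + 77/n)^(5n)] = 5n · ln(1 + 77/n) = 5n · (77/n + O(1/n^2)) = 385 + O(1/n) → 385.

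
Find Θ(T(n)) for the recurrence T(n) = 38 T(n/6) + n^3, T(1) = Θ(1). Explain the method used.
T(n) = Θ(n^3)

log_6 38 ≈ 2.030. f(n) = n^3 dominates n^(log_6 38) since 3 > 2.030, and the regularity condition a·f(n/b) = 38·(n/6)^3 = (38/216)·n^3 ≤ c·f(n) holds with c = 38/216 ≈ 0.176 < 1. So this is Case 3: T(n) = Θ(f(n)) = Θ(n^3).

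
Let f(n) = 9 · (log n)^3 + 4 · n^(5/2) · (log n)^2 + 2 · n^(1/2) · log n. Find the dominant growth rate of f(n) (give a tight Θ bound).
f(n) ∈ Θ(n^(5/2) · (log n)^2)

Compare the terms by growth order. For large n, n^a · (log n)^b dominates n^a' · (log n)^b' iff a > a', or (a = a' and b > b'). Ranking the 3 terms shows the dominant one is 4 · n^(5/2) · (log n)^2. Hence f(n) ∈ Θ(n^(5/2) · (log n)^2).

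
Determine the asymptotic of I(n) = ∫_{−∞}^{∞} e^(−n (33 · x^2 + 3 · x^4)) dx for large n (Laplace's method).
I(n) ~ sqrt(π/(33n))

φ(x) = 33 · x^2 + 3 · x^4 has its unique global minimum at x* = 0 (since φ'(x) = 66x + 12x^3 = 0 only at x = 0 for real x with both coefficients positive, and φ → ∞ as |x| → ∞). At x* = 0, φ(0) = 0 and φ''(0) = 66. Laplace's method then gives
  I(n) ~ sqrt(2π / (n · φ''(0))) · e^(−n φ(0)) = sqrt(2π / (66n)) = sqrt(π/(33n)).
The 3 · x^4 term contributes only at subleading order (an O(1/n) relative correction).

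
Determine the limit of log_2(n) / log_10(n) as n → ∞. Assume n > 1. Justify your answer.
lim = ln(10) / ln(2) = log_2(10)

Change of base: log_2(n) = ln n / ln 2 and log_10(n) = ln n / ln 10. The ratio is (ln n / ln 2) · (ln 10 / ln n) = ln 10 / ln 2, a constant independent of n. So the limit is ln 10 / ln 2 = log_2(10).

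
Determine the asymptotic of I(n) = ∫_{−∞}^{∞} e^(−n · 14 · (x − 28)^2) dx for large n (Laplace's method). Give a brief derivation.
I(n) = sqrt(π/(14n))

Here φ(x) = 14 · (x − 28)^2 has its unique minimum at x* = 28 with φ(x*) = 0 and φ''(x*) = 28. Laplace's method gives
  I(n) ~ e^(−n φ(x*)) · sqrt(2π / (n · φ''(x*))) = sqrt(2π / (28n)) = sqrt(π/(14n)).
This is exact: substituting u = (x − 28)·sqrt(14n) gives I(n) = (1/sqrt(14n)) ∫_{−∞}^{∞} e^(−u^2) du = sqrt(π/(14n)).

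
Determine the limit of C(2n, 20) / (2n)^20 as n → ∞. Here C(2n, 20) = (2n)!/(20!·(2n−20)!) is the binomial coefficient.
lim = 1/20! = 1/2432902008176640000

With N = 2n → ∞: C(N, 20) / N^20 = [N(N−1)…(N−19)] / (20! · N^20) = (1/20!) · 1 · (1 − 1/(2n)) · … · (1 − 19/(2n)). Each factor → 1 as N → ∞, so the limit is 1/20! = 1/2432902008176640000.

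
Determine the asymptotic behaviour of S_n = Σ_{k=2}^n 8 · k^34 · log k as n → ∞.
S_n ~ 8 · n^35 log n / 35 − 8 · n^35 / 1225

By integral comparison, S_n = ∫_1^n 8 · x^34 · log x dx + O(n^34 · log n). For the integral, ∫ x^34 log x dx = n^35 log n / 35 − n^35/1225 (integration by parts). Hence S_n ~ 8 · n^35 log n / 35 − 8 · n^35 / 1225.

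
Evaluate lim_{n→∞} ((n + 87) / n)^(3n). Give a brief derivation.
lim = e^261

Rewrite as (1 + 87/n)^(3n). By the standard limit (1 + x/n)^n → e^x, we have (1 + 87/n)^n → e^87, and raising to the 3rd power gives e^261.
More precisely, ln[(1 + 87/n)^(3n)] = 3n · ln(1 + 87/n) = 3n · (87/n + O(1/n^2)) = 261 + O(1/n) → 261.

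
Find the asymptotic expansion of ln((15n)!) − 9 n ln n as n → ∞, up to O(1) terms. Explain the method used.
ln((15n)!) − 9 n ln n = 6 n ln n + 15(ln 15 − 1) n + (1/2) ln(2π·15n) + O(1/n)

Stirling: ln((15n)!) = 15n ln(15n) − 15n + (1/2) ln(2π·15n) + O(1/n).
Expand 15n ln(15n) = 15n (ln n + ln 15) = 15n ln n + 15n ln 15.
Subtract 9n ln n: leading term is (15 − 9) n ln n = 6 n ln n. The next term is 15n ln 15 − 15n = 15(ln 15 − 1) n. Then the (1/2) ln(2π·15n) correction.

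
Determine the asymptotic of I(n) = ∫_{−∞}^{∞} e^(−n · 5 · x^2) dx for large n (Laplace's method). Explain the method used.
I(n) = sqrt(π/(5n))

Here φ(x) = 5 · x^2 has its unique minimum at x* = 0 with φ(x*) = 0 and φ''(x*) = 10. Laplace's method gives
  I(n) ~ e^(−n φ(x*)) · sqrt(2π / (n · φ''(x*))) = sqrt(2π / (10n)) = sqrt(π/(5n)).
This is exact: substituting u = (x − 0)·sqrt(5n) gives I(n) = (1/sqrt(5n)) ∫_{−∞}^{∞} e^(−u^2) du = sqrt(π/(5n)).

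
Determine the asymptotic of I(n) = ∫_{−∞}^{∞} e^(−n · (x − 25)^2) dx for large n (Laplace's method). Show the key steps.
I(n) = sqrt(π/n)

Here φ(x) = (x − 25)^2 has its unique minimum at x* = 25 with φ(x*) = 0 and φ''(x*) = 2. Laplace's method gives
  I(n) ~ e^(−n φ(x*)) · sqrt(2π / (n · φ''(x*))) = sqrt(2π / (2n)) = sqrt(π/n).
This is exact: substituting u = (x − 25)·sqrt(n) gives I(n) = (1/sqrt(n)) ∫_{−∞}^{∞} e^(−u^2) du = sqrt(π/n).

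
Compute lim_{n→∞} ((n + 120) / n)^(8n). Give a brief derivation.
lim = e^960

Rewrite as (1 + 120/n)^(8n). By the standard limit (1 + x/n)^n → e^x, we have (1 + 120/n)^n → e^120, and raising to the 8th power gives e^960.
More precisely, ln[(1 + 120/n)^(8n)] = 8n · ln(1 + 120/n) = 8n · (120/n + O(1/n^2)) = 960 + O(1/n) → 960.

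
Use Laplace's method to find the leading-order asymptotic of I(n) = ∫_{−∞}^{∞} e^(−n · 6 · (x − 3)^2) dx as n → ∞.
I(n) = sqrt(π/(6n))

Here φ(x) = 6 · (x − 3)^2 has its unique minimum at x* = 3 with φ(x*) = 0 and φ''(x*) = 12. Laplace's method gives
  I(n) ~ e^(−n φ(x*)) · sqrt(2π / (n · φ''(x*))) = sqrt(2π / (12n)) = sqrt(π/(6n)).
This is exact: substituting u = (x − 3)·sqrt(6n) gives I(n) = (1/sqrt(6n)) ∫_{−∞}^{∞} e^(−u^2) du = sqrt(π/(6n)).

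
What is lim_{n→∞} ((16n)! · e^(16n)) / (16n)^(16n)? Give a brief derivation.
lim = ∞

Stirling: (16n)! ~ sqrt(2π·16n) · (16n/e)^(16n). Hence
  (16n)! · e^(16n) / (16n)^(16n) ~ sqrt(2π·16n) = sqrt(2π·16) · sqrt(n) → ∞.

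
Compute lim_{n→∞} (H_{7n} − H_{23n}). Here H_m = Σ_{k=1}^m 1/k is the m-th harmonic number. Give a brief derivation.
lim = ln(7/23)

Euler-Maclaurin gives H_m = ln m + γ + 1/(2m) + O(1/m^2). The γ and O(1/m) terms cancel in the difference:
  H_{7n} − H_{23n} = ln(7n) − ln(23n) + O(1/n) = ln(7/23) + O(1/n).
Hence the limit is ln(7/23).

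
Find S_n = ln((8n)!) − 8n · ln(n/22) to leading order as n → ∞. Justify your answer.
S_n ~ 8n · (ln 176 − 1) + O(ln n)

Stirling: ln((8n)!) = 8n ln(8n) − 8n + O(ln n).
  S_n = 8n ln(8n) − 8n − 8n ln(n/22) + O(ln n)
      = 8n ln(8n) − 8n ln n + 8n ln 22 − 8n + O(ln n)
      = 8n ln 8 + 8n ln 22 − 8n + O(ln n)
      = 8n (ln 176 − 1) + O(ln n).
Numerically ln(176) − 1 ≈ 4.1705.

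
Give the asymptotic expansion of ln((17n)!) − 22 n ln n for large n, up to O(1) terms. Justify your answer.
ln((17n)!) − 22 n ln n = −5 n ln n + 17(ln 17 − 1) n + (1/2) ln(2π·17n) + O(1/n)

Stirling: ln((17n)!) = 17n ln(17n) − 17n + (1/2) ln(2π·17n) + O(1/n).
Expand 17n ln(17n) = 17n (ln n + ln 17) = 17n ln n + 17n ln 17.
Subtract 22n ln n: leading term is (17 − 22) n ln n = −5 n ln n. The next term is 17n ln 17 − 17n = 17(ln 17 − 1) n. Then the (1/2) ln(2π·17n) correction.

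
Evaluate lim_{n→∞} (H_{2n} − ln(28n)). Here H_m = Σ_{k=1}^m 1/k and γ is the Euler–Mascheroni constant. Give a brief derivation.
lim = −ln 14 + γ

By Euler-Maclaurin, H_m = ln m + γ + O(1/m). So
  H_{2n} − ln(28n) = ln(2n) + γ − ln(28n) + O(1/n)
                       = ln(2/28) + γ + O(1/n).
Hence the limit is ln(2/28) + γ (= −ln 14).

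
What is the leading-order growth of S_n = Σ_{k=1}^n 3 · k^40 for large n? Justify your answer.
S_n ~ 3 · n^41 / 41

By integral comparison (Euler-Maclaurin), Σ_{k=1}^n 3 · k^40 = 3 · ∫_0^n x^40 dx + O(n^40) = 3 · n^41/41 + O(n^40). (Equivalently, Faulhaber's formula gives the same leading term.)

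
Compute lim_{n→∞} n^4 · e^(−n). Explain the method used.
lim = 0

Exponentials with base > 1 dominate every fixed polynomial: for any fixed c, n^c / e^n → 0 as n → ∞ (e.g. by the ratio test, or since e^n grows faster than any power of n). Hence n^4 · e^(−n) = n^4 / e^n → 0.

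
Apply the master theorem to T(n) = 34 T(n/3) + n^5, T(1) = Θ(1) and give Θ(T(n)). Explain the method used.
T(n) = Θ(n^5)

log_3 34 ≈ 3.210. f(n) = n^5 dominates n^(log_3 34) since 5 > 3.210, and the regularity condition a·f(n/b) = 34·(n/3)^5 = (34/243)·n^5 ≤ c·f(n) holds with c = 34/243 ≈ 0.14 < 1. So this is Case 3: T(n) = Θ(f(n)) = Θ(n^5).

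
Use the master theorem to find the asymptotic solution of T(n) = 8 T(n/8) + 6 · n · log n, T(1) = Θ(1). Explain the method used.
T(n) = Θ(n · (log n)^2)

Here log_8 8 = 1 and f(n) = 6 · n · log n = Θ(n^(log_8 8) · (log n)^1). This is the extended Case 2 of the master theorem (f matches the critical exponent up to log factors), giving T(n) = Θ(n^(log_8 8) · (log n)^(1+1)) = Θ(n · (log n)^2).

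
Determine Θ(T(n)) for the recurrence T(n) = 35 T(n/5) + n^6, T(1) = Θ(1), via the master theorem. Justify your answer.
T(n) = Θ(n^6)

log_5 35 ≈ 2.209. f(n) = n^6 dominates n^(log_5 35) since 6 > 2.209, and the regularity condition a·f(n/b) = 35·(n/5)^6 = (35/15625)·n^6 ≤ c·f(n) holds with c = 35/15625 ≈ 0.00224 < 1. So this is Case 3: T(n) = Θ(f(n)) = Θ(n^6).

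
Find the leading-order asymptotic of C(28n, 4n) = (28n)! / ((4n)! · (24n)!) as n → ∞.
C(28n, 4n) ~ (823543/46656)^(4n) · sqrt(7/(12π·4n))

Write N = 4n. Apply Stirling to each factorial:
  (7N)! ~ sqrt(2π·7N) · (7N/e)^(7N),
  N! ~ sqrt(2π N) · (N/e)^N,
  (6N)! ~ sqrt(2π·6N) · (6N/e)^(6N).
The exponential factors combine to (7N)^(7N) / (N^N · (6N)^(6N)) = 7^(7N)/6^(6N) = (7^7/6^6)^N = (823543/46656)^N.
The square-root prefactors combine to sqrt(2π·7N) / (sqrt(2π N)·sqrt(2π·6N)) = sqrt(7 / (2π·6·N)) = sqrt(7/(12π·4n)).
Substituting N = 4n: C(28n, 4n) ~ (823543/46656)^(4n) · sqrt(7/(12π·4n)).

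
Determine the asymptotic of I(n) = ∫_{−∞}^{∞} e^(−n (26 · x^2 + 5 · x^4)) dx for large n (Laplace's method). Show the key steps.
I(n) ~ sqrt(π/(26n))

φ(x) = 26 · x^2 + 5 · x^4 has its unique global minimum at x* = 0 (since φ'(x) = 52x + 20x^3 = 0 only at x = 0 for real x with both coefficients positive, and φ → ∞ as |x| → ∞). At x* = 0, φ(0) = 0 and φ''(0) = 52. Laplace's method then gives
  I(n) ~ sqrt(2π / (n · φ''(0))) · e^(−n φ(0)) = sqrt(2π / (52n)) = sqrt(π/(26n)).
The 5 · x^4 term contributes only at subleading order (an O(1/n) relative correction).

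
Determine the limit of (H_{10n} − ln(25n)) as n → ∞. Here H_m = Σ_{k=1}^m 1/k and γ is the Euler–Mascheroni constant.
lim = ln(2/5) + γ

By Euler-Maclaurin, H_m = ln m + γ + O(1/m). So
  H_{10n} − ln(25n) = ln(10n) + γ − ln(25n) + O(1/n)
                       = ln(10/25) + γ + O(1/n).
Hence the limit is ln(10/25) + γ (= ln(2/5)).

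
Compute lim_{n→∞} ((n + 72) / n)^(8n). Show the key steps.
lim = e^576

Rewrite as (1 + 72/n)^(8n). By the standard limit (1 + x/n)^n → e^x, we have (1 + 72/n)^n → e^72, and raising to the 8th power gives e^576.
More precisely, ln[(1 + 72/n)^(8n)] = 8n · ln(1 + 72/n) = 8n · (72/n + O(1/n^2)) = 576 + O(1/n) → 576.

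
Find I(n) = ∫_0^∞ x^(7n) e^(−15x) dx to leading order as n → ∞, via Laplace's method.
I(n) ~ (sqrt(2π·7n) / 15) · (7n/(15e))^(7n)

Write the integrand as exp(7n ln x − 15x) and set f(x) = 7n ln x − 15x. Then f'(x) = 7n/x − 15 = 0 at x* = 7n/15, and f''(x*) = −7n/x*^2 = −15^2/(7n). Laplace's method (interior maximum) gives
  I(n) ~ e^(f(x*)) · sqrt(2π / |f''(x*)|)
        = exp(7n ln(7n/15) − 7n) · sqrt(2π · 7n / 15^2)
        = (7n/15)^(7n) e^(−7n) · sqrt(2π·7n) / 15
        = (sqrt(2π·7n) / 15) · (7n/(15e))^(7n).
This matches Γ(7n+1)/15^(7n+1) with Stirling applied to Γ.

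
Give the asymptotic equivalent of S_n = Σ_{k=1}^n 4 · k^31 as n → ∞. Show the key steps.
S_n ~ n^32 / 8

By integral comparison (Euler-Maclaurin), Σ_{k=1}^n 4 · k^31 = 4 · ∫_0^n x^31 dx + O(n^31) = 4 · n^32/32 = n^32 / 8 + O(n^31). (Equivalently, Faulhaber's formula gives the same leading term.)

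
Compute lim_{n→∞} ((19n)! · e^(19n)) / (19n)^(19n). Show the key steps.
lim = ∞

Stirling: (19n)! ~ sqrt(2π·19n) · (19n/e)^(19n). Hence
  (19n)! · e^(19n) / (19n)^(19n) ~ sqrt(2π·19n) = sqrt(2π·19) · sqrt(n) → ∞.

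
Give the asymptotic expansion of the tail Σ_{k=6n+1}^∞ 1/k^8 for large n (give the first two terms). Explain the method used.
Σ_{k>6n} 1/k^8 = 1/(7 · (6n)^7) − 1/(2 · (6n)^8) + O(1/(6n)^9)

Compare to the integral: ∫_{6n}^∞ x^(−8) dx = [−x^(−7)/7]_{6n}^∞ = 1/((8−1)·(6n)^7). The Euler-Maclaurin correction adds −f(6n)/2 = −1/(2·(6n)^8). Euler-Maclaurin then gives
  Σ_{k>6n} 1/k^8 = ∫_{6n}^∞ dx/x^8 − 1/(2·(6n)^8) + O(1/(6n)^9).
(Equivalently this is ζ(8) − Σ_{k≤6n} 1/k^8.)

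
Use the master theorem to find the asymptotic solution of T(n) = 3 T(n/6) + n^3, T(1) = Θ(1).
T(n) = Θ(n^3)

log_6 3 ≈ 0.613. f(n) = n^3 dominates n^(log_6 3) since 3 > 0.613, and the regularity condition a·f(n/b) = 3·(n/6)^3 = (3/216)·n^3 ≤ c·f(n) holds with c = 3/216 ≈ 0.0139 < 1. So this is Case 3: T(n) = Θ(f(n)) = Θ(n^3).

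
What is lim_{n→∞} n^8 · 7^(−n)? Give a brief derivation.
lim = 0

Exponentials with base > 1 dominate every fixed polynomial: for any fixed c, n^c / 7^n → 0 as n → ∞ (e.g. by the ratio test, or by writing 7^n = e^(n ln 7) and noting e^(n ln 7) / n^c → ∞). Hence n^8 · 7^(−n) = n^8 / 7^n → 0.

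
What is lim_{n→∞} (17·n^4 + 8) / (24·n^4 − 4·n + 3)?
lim = 17/24

For large n the leading n^4 terms dominate both numerator and denominator. Dividing top and bottom by n^4, every other term tends to 0, leaving 17/24.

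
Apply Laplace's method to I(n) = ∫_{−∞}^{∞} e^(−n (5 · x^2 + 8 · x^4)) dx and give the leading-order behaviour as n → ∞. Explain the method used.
I(n) ~ sqrt(π/(5n))

φ(x) = 5 · x^2 + 8 · x^4 has its unique global minimum at x* = 0 (since φ'(x) = 10x + 32x^3 = 0 only at x = 0 for real x with both coefficients positive, and φ → ∞ as |x| → ∞). At x* = 0, φ(0) = 0 and φ''(0) = 10. Laplace's method then gives
  I(n) ~ sqrt(2π / (n · φ''(0))) · e^(−n φ(0)) = sqrt(2π / (10n)) = sqrt(π/(5n)).
The 8 · x^4 term contributes only at subleading order (an O(1/n) relative correction).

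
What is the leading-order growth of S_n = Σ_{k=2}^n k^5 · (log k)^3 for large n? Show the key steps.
S_n ~ n^6 · (log n)^3 / 6

By integral comparison, S_n = ∫_1^n x^5 · (log x)^3 dx + O(n^5 · (log n)^3). For the integral, the leading term of ∫_1^n x^5 (log x)^3 dx is n^6/6 · (log n)^3 (by repeated integration by parts; each step lowers the log-exponent and produces a relatively O(1/log n) correction). Hence S_n ~ n^6 · (log n)^3 / 6.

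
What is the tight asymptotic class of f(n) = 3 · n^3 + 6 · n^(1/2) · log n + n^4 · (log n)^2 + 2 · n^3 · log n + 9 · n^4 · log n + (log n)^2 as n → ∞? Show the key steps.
f(n) ∈ Θ(n^4 · (log n)^2)

Compare the terms by growth order. For large n, n^a · (log n)^b dominates n^a' · (log n)^b' iff a > a', or (a = a' and b > b'). Ranking the 6 terms shows the dominant one is n^4 · (log n)^2. Hence f(n) ∈ Θ(n^4 · (log n)^2).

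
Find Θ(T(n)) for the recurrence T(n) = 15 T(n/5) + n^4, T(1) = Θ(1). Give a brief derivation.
T(n) = Θ(n^4)

log_5 15 ≈ 1.683. f(n) = n^4 dominates n^(log_5 15) since 4 > 1.683, and the regularity condition a·f(n/b) = 15·(n/5)^4 = (15/625)·n^4 ≤ c·f(n) holds with c = 15/625 ≈ 0.024 < 1. So this is Case 3: T(n) = Θ(f(n)) = Θ(n^4).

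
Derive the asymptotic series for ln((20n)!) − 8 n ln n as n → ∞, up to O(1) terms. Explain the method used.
ln((20n)!) − 8 n ln n = 12 n ln n + 20(ln 20 − 1) n + (1/2) ln(2π·20n) + O(1/n)

Stirling: ln((20n)!) = 20n ln(20n) − 20n + (1/2) ln(2π·20n) + O(1/n).
Expand 20n ln(20n) = 20n (ln n + ln 20) = 20n ln n + 20n ln 20.
Subtract 8n ln n: leading term is (20 − 8) n ln n = 12 n ln n. The next term is 20n ln 20 − 20n = 20(ln 20 − 1) n. Then the (1/2) ln(2π·20n) correction.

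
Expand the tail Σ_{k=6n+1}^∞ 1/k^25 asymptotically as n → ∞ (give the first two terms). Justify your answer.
Σ_{k>6n} 1/k^25 = 1/(24 · (6n)^24) − 1/(2 · (6n)^25) + O(1/(6n)^26)

Compare to the integral: ∫_{6n}^∞ x^(−25) dx = [−x^(−24)/24]_{6n}^∞ = 1/((25−1)·(6n)^24). The Euler-Maclaurin correction adds −f(6n)/2 = −1/(2·(6n)^25). Euler-Maclaurin then gives
  Σ_{k>6n} 1/k^25 = ∫_{6n}^∞ dx/x^25 − 1/(2·(6n)^25) + O(1/(6n)^26).
(Equivalently this is ζ(25) − Σ_{k≤6n} 1/k^25.)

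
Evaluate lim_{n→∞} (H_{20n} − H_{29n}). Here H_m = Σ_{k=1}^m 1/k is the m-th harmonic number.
lim = ln(20/29)

Euler-Maclaurin gives H_m = ln m + γ + 1/(2m) + O(1/m^2). The γ and O(1/m) terms cancel in the difference:
  H_{20n} − H_{29n} = ln(20n) − ln(29n) + O(1/n) = ln(20/29) + O(1/n).
Hence the limit is ln(20/29).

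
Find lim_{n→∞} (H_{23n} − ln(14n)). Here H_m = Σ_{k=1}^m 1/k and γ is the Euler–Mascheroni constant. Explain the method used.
lim = ln(23/14) + γ

By Euler-Maclaurin, H_m = ln m + γ + O(1/m). So
  H_{23n} − ln(14n) = ln(23n) + γ − ln(14n) + O(1/n)
                       = ln(23/14) + γ + O(1/n).
Hence the limit is ln(23/14) + γ.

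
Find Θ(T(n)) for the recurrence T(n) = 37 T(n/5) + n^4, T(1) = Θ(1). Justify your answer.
T(n) = Θ(n^4)

log_5 37 ≈ 2.244. f(n) = n^4 dominates n^(log_5 37) since 4 > 2.244, and the regularity condition a·f(n/b) = 37·(n/5)^4 = (37/625)·n^4 ≤ c·f(n) holds with c = 37/625 ≈ 0.0592 < 1. So this is Case 3: T(n) = Θ(f(n)) = Θ(n^4).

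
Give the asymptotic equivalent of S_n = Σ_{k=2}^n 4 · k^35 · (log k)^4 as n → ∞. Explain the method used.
S_n ~ n^36 · (log n)^4 / 9

By integral comparison, S_n = ∫_1^n 4 · x^35 · (log x)^4 dx + O(n^35 · (log n)^4). For the integral, the leading term of ∫_1^n x^35 (log x)^4 dx is n^36/36 · (log n)^4 (by repeated integration by parts; each step lowers the log-exponent and produces a relatively O(1/log n) correction). Hence S_n ~ n^36 · (log n)^4 / 9.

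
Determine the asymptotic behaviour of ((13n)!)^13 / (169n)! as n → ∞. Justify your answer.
((13n)!)^13/(169n)! ~ ((2π·13n)^(12/2) / sqrt(13)) · 13^(−13·13n)  →  0

Write N = 13n. Stirling: N! ~ sqrt(2π N)(N/e)^N and (13N)! ~ sqrt(2π·13N)·(13N/e)^(13N).
  (N!)^13/(13N)! ~ (2π N)^(13/2) (N/e)^(13N) / [sqrt(2π·13N) (13N/e)^(13N)]
     = (2π N)^(13/2) / sqrt(2π·13N) · (N/(13N))^(13N)
     = (2π N)^((13−1)/2) / sqrt(13) · 13^(−13N).
Since 13^13 > 1, the factor 13^(−13N) decays exponentially, so the ratio → 0. Substituting N = 13n gives the stated form.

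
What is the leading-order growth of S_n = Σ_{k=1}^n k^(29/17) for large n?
S_n ~ (17/46) · n^(46/17)

Integral comparison: Σ_{k=1}^n k^(29/17) = ∫_0^n x^(29/17) dx + O(n^(29/17)). The integral is n^(1 + 29/17) / (1 + 29/17) = n^((29+17)/17) / ((29+17)/17) = (17/46) · n^(46/17).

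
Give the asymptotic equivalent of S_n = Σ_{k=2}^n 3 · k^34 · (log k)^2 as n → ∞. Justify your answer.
S_n ~ 3 · n^35 · (log n)^2 / 35

By integral comparison, S_n = ∫_1^n 3 · x^34 · (log x)^2 dx + O(n^34 · (log n)^2). For the integral, the leading term of ∫_1^n x^34 (log x)^2 dx is n^35/35 · (log n)^2 (by repeated integration by parts; each step lowers the log-exponent and produces a relatively O(1/log n) correction). Hence S_n ~ 3 · n^35 · (log n)^2 / 35.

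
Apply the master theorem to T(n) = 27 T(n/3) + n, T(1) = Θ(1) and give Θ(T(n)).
T(n) = Θ(n^3)

Master theorem: compare f(n) = n to n^(log_3 27) where log_3 27 = 3. Since 1 < log_3 27, we have f(n) = O(n^(log_3 27 − ε)) for some ε > 0 — Case 1. Hence T(n) = Θ(n^(log_3 27)) = Θ(n^3).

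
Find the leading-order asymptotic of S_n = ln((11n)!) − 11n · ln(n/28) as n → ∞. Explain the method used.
S_n ~ 11n · (ln 308 − 1) + O(ln n)

Stirling: ln((11n)!) = 11n ln(11n) − 11n + O(ln n).
  S_n = 11n ln(11n) − 11n − 11n ln(n/28) + O(ln n)
      = 11n ln(11n) − 11n ln n + 11n ln 28 − 11n + O(ln n)
      = 11n ln 11 + 11n ln 28 − 11n + O(ln n)
      = 11n (ln 308 − 1) + O(ln n).
Numerically ln(308) − 1 ≈ 4.7301.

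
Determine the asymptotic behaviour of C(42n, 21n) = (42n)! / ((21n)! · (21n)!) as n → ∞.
C(42n, 21n) ~ (4)^(21n) · sqrt(1/(π·21n))

Write N = 21n. Apply Stirling to each factorial:
  (2N)! ~ sqrt(2π·2N) · (2N/e)^(2N),
  N! ~ sqrt(2π N) · (N/e)^N,
  (1N)! ~ sqrt(2π·1N) · (1N/e)^(1N).
The exponential factors combine to (2N)^(2N) / (N^N · (1N)^(1N)) = 2^(2N)/1^(1N) = (2^2/1^1)^N = (4)^N.
The square-root prefactors combine to sqrt(2π·2N) / (sqrt(2π N)·sqrt(2π·1N)) = sqrt(2 / (2π·1·N)) = sqrt(1/(π·21n)).
Substituting N = 21n: C(42n, 21n) ~ (4)^(21n) · sqrt(1/(π·21n)).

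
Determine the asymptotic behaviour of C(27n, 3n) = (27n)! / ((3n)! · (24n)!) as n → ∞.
C(27n, 3n) ~ (387420489/16777216)^(3n) · sqrt(9/(16π·3n))

Write N = 3n. Apply Stirling to each factorial:
  (9N)! ~ sqrt(2π·9N) · (9N/e)^(9N),
  N! ~ sqrt(2π N) · (N/e)^N,
  (8N)! ~ sqrt(2π·8N) · (8N/e)^(8N).
The exponential factors combine to (9N)^(9N) / (N^N · (8N)^(8N)) = 9^(9N)/8^(8N) = (9^9/8^8)^N = (387420489/16777216)^N.
The square-root prefactors combine to sqrt(2π·9N) / (sqrt(2π N)·sqrt(2π·8N)) = sqrt(9 / (2π·8·N)) = sqrt(9/(16π·3n)).
Substituting N = 3n: C(27n, 3n) ~ (387420489/16777216)^(3n) · sqrt(9/(16π·3n)).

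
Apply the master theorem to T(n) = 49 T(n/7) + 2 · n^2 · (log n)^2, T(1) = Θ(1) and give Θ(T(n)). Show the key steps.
T(n) = Θ(n^2 · (log n)^3)

Here log_7 49 = 2 and f(n) = 2 · n^2 · (log n)^2 = Θ(n^(log_7 49) · (log n)^2). This is the extended Case 2 of the master theorem (f matches the critical exponent up to log factors), giving T(n) = Θ(n^(log_7 49) · (log n)^(2+1)) = Θ(n^2 · (log n)^3).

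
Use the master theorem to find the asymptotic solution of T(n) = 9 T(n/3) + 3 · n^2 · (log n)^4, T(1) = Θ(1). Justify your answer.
T(n) = Θ(n^2 · (log n)^5)

Here log_3 9 = 2 and f(n) = 3 · n^2 · (log n)^4 = Θ(n^(log_3 9) · (log n)^4). This is the extended Case 2 of the master theorem (f matches the critical exponent up to log factors), giving T(n) = Θ(n^(log_3 9) · (log n)^(4+1)) = Θ(n^2 · (log n)^5).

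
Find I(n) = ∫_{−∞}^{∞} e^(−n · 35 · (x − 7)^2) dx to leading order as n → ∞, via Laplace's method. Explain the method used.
I(n) = sqrt(π/(35n))

Here φ(x) = 35 · (x − 7)^2 has its unique minimum at x* = 7 with φ(x*) = 0 and φ''(x*) = 70. Laplace's method gives
  I(n) ~ e^(−n φ(x*)) · sqrt(2π / (n · φ''(x*))) = sqrt(2π / (70n)) = sqrt(π/(35n)).
This is exact: substituting u = (x − 7)·sqrt(35n) gives I(n) = (1/sqrt(35n)) ∫_{−∞}^{∞} e^(−u^2) du = sqrt(π/(35n)).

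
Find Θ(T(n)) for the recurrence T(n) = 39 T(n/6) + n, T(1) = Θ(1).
T(n) = Θ(n^(log_6 39))

Master theorem: compare f(n) = n to n^(log_6 39) where log_6 39 ≈ 2.045. Since 1 < log_6 39, we have f(n) = O(n^(log_6 39 − ε)) for some ε > 0 — Case 1. Hence T(n) = Θ(n^(log_6 39)).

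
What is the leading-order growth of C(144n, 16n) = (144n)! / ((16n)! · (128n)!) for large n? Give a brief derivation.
C(144n, 16n) ~ (387420489/16777216)^(16n) · sqrt(9/(16π·16n))

Write N = 16n. Apply Stirling to each factorial:
  (9N)! ~ sqrt(2π·9N) · (9N/e)^(9N),
  N! ~ sqrt(2π N) · (N/e)^N,
  (8N)! ~ sqrt(2π·8N) · (8N/e)^(8N).
The exponential factors combine to (9N)^(9N) / (N^N · (8N)^(8N)) = 9^(9N)/8^(8N) = (9^9/8^8)^N = (387420489/16777216)^N.
The square-root prefactors combine to sqrt(2π·9N) / (sqrt(2π N)·sqrt(2π·8N)) = sqrt(9 / (2π·8·N)) = sqrt(9/(16π·16n)).
Substituting N = 16n: C(144n, 16n) ~ (387420489/16777216)^(16n) · sqrt(9/(16π·16n)).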